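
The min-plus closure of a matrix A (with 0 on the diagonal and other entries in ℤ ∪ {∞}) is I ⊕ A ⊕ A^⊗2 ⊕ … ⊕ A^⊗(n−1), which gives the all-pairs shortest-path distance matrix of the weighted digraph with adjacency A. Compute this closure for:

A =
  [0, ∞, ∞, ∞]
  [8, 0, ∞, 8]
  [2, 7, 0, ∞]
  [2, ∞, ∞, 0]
Closure =
  [0, ∞, ∞, ∞]
  [8, 0, ∞, 8]
  [2, 7, 0, 15]
  [2, ∞, ∞, 0]

This is the Floyd-Warshall all-pairs shortest-path computation. For each intermediate vertex k = 0, 1, …, 3, update dist[i][j] ← min(dist[i][j], dist[i][k] + dist[k][j]). The final matrix gives, for each (i, j), the minimum total weight of any directed path from i to j (possibly empty when i = j).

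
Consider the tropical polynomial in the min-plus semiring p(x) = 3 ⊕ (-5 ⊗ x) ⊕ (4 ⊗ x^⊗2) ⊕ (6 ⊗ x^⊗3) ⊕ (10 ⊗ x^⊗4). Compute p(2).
p(2) = -3

A tropical monomial a ⊗ x^⊗i evaluates to a + i · x. Evaluating each term at x = 2:
  Term 0 contributes 3 + 0 · 2 = 3
  Term 1 contributes -5 + 1 · 2 = -3
  Term 2 contributes 4 + 2 · 2 = 8
  Term 3 contributes 6 + 3 · 2 = 12
  Term 4 contributes 10 + 4 · 2 = 18
p(2) = ⊕ of these = min[3, -3, 8, 12, 18] = -3.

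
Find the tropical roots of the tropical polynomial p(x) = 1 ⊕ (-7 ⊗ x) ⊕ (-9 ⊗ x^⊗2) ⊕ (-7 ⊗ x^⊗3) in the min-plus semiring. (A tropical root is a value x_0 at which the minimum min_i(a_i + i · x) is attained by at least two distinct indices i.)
Roots: {-2, 2, 8}

Each tropical root is a break point of the lower envelope of the lines y = a_i + i · x (there are 4 lines, with slopes 0, 1, ..., 3). Only the lines that attain the minimum somewhere contribute to roots; other lines are dominated. Here the surviving (envelope) indices are i = 3, i = 2, i = 1, i = 0.
Intersections between consecutive envelope lines give the roots: for adjacent envelope indices i < j the intersection is x = (a_i − a_j) / (j − i). Reading off the sorted break points: {-2, 2, 8}.
Verification: at each break x_0, at least two indices attain the minimum of min_i(a_i + i · x_0).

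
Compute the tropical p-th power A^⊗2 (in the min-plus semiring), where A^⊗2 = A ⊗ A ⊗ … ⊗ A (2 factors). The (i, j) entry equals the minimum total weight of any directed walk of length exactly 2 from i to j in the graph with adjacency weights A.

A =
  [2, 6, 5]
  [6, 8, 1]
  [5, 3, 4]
A^⊗2 =
  [4, 8, 7]
  [6, 4, 5]
  [7, 7, 4]

Each entry (A^⊗2)_ij equals the minimum over all length-2 walks i = v_0 → v_1 → … → v_2 = j of Σ_t A[v_t][v_{t+1}]. For example, for (i, j) = (0, 2) we minimise over 3 possible intermediate vertex sequences; the minimum is 7, attained along the walk 0 → 0 → 2.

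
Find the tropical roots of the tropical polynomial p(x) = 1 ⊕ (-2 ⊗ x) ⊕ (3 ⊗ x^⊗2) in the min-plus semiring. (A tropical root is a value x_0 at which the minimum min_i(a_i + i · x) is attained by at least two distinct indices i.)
Roots: {-5, 3}

Each tropical root is a break point of the lower envelope of the lines y = a_i + i · x (there are 3 lines, with slopes 0, 1, ..., 2). Only the lines that attain the minimum somewhere contribute to roots; other lines are dominated. Here the surviving (envelope) indices are i = 2, i = 1, i = 0.
Intersections between consecutive envelope lines give the roots: for adjacent envelope indices i < j the intersection is x = (a_i − a_j) / (j − i). Reading off the sorted break points: {-5, 3}.
Verification: at each break x_0, at least two indices attain the minimum of min_i(a_i + i · x_0).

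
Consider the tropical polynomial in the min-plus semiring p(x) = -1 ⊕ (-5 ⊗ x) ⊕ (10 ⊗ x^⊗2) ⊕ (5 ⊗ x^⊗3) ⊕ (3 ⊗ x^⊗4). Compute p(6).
p(6) = -1

A tropical monomial a ⊗ x^⊗i evaluates to a + i · x. Evaluating each term at x = 6:
  Term 0 contributes -1 + 0 · 6 = -1
  Term 1 contributes -5 + 1 · 6 = 1
  Term 2 contributes 10 + 2 · 6 = 22
  Term 3 contributes 5 + 3 · 6 = 23
  Term 4 contributes 3 + 4 · 6 = 27
p(6) = ⊕ of these = min[-1, 1, 22, 23, 27] = -1.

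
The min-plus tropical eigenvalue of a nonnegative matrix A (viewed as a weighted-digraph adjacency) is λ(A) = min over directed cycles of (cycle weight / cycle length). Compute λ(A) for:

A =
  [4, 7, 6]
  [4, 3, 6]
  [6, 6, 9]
λ(A) = 3

Enumerate directed cycles and compute their means (weight / length). Sample:
  cycle 0 → 0: weight = 4, length = 1, mean = 4/1 ≈ 4.000
  cycle 1 → 1: weight = 3, length = 1, mean = 3/1 ≈ 3.000
  cycle 2 → 2: weight = 9, length = 1, mean = 9/1 ≈ 9.000
  cycle 0 → 1 → 0: weight = 11, length = 2, mean = 11/2 ≈ 5.500
  cycle 0 → 2 → 0: weight = 12, length = 2, mean = 12/2 ≈ 6.000
  cycle 1 → 0 → 1: weight = 11, length = 2, mean = 11/2 ≈ 5.500
Minimum mean = 3.000, attained e.g. along the cycle 1 → 1 with weight 3 and length 1. So λ(A) = 3/1 = 3.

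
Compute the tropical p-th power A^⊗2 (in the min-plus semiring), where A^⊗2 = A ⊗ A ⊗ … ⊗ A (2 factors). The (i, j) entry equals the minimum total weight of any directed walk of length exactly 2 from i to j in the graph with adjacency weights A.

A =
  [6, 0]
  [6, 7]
A^⊗2 =
  [6, 6]
  [12, 6]

Each entry (A^⊗2)_ij equals the minimum over all length-2 walks i = v_0 → v_1 → … → v_2 = j of Σ_t A[v_t][v_{t+1}]. For example, for (i, j) = (0, 1) we minimise over 2 possible intermediate vertex sequences; the minimum is 6, attained along the walk 0 → 0 → 1.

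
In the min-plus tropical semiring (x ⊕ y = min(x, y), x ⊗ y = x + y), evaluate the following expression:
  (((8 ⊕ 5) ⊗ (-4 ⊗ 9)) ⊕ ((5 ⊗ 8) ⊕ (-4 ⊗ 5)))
(((8 ⊕ 5) ⊗ (-4 ⊗ 9)) ⊕ ((5 ⊗ 8) ⊕ (-4 ⊗ 5))) = 1

Expand innermost to outermost. Recall ⊕ takes the minimum of its arguments and ⊗ takes their sum. Working out the expression (((8 ⊕ 5) ⊗ (-4 ⊗ 9)) ⊕ ((5 ⊗ 8) ⊕ (-4 ⊗ 5))) gives 1.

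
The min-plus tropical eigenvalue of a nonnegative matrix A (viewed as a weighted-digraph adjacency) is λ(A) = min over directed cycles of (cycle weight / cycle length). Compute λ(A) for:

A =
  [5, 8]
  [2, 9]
λ(A) = 5

Enumerate directed cycles and compute their means (weight / length). Sample:
  cycle 0 → 0: weight = 5, length = 1, mean = 5/1 ≈ 5.000
  cycle 1 → 1: weight = 9, length = 1, mean = 9/1 ≈ 9.000
  cycle 0 → 1 → 0: weight = 10, length = 2, mean = 10/2 ≈ 5.000
  cycle 1 → 0 → 1: weight = 10, length = 2, mean = 10/2 ≈ 5.000
Minimum mean = 5.000, attained e.g. along the cycle 0 → 0 with weight 5 and length 1. So λ(A) = 5/1 = 5.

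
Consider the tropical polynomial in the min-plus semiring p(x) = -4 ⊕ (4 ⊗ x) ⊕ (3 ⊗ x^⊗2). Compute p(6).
p(6) = -4

A tropical monomial a ⊗ x^⊗i evaluates to a + i · x. Evaluating each term at x = 6:
  Term 0 contributes -4 + 0 · 6 = -4
  Term 1 contributes 4 + 1 · 6 = 10
  Term 2 contributes 3 + 2 · 6 = 15
p(6) = ⊕ of these = min[-4, 10, 15] = -4.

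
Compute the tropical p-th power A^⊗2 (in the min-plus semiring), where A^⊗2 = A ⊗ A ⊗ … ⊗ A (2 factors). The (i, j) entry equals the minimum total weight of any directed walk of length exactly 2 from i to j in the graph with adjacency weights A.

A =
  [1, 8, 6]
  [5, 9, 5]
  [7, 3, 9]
A^⊗2 =
  [2, 9, 7]
  [6, 8, 11]
  [8, 12, 8]

Each entry (A^⊗2)_ij equals the minimum over all length-2 walks i = v_0 → v_1 → … → v_2 = j of Σ_t A[v_t][v_{t+1}]. For example, for (i, j) = (0, 2) we minimise over 3 possible intermediate vertex sequences; the minimum is 7, attained along the walk 0 → 0 → 2.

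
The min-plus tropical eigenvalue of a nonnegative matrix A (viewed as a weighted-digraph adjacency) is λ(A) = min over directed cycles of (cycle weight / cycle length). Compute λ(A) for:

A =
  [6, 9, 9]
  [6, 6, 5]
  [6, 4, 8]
λ(A) = 9/2

Enumerate directed cycles and compute their means (weight / length). Sample:
  cycle 0 → 0: weight = 6, length = 1, mean = 6/1 ≈ 6.000
  cycle 1 → 1: weight = 6, length = 1, mean = 6/1 ≈ 6.000
  cycle 2 → 2: weight = 8, length = 1, mean = 8/1 ≈ 8.000
  cycle 0 → 1 → 0: weight = 15, length = 2, mean = 15/2 ≈ 7.500
  cycle 0 → 2 → 0: weight = 15, length = 2, mean = 15/2 ≈ 7.500
  cycle 1 → 0 → 1: weight = 15, length = 2, mean = 15/2 ≈ 7.500
Minimum mean = 4.500, attained e.g. along the cycle 1 → 2 → 1 with weight 9 and length 2. So λ(A) = 9/2 = 9/2.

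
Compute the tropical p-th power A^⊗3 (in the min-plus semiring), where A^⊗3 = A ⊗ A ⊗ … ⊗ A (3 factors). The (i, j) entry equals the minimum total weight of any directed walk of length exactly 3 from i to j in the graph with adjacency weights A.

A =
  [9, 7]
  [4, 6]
A^⊗3 =
  [17, 18]
  [15, 17]

Each entry (A^⊗3)_ij equals the minimum over all length-3 walks i = v_0 → v_1 → … → v_3 = j of Σ_t A[v_t][v_{t+1}]. For example, for (i, j) = (0, 1) we minimise over 4 possible intermediate vertex sequences; the minimum is 18, attained along the walk 0 → 1 → 0 → 1.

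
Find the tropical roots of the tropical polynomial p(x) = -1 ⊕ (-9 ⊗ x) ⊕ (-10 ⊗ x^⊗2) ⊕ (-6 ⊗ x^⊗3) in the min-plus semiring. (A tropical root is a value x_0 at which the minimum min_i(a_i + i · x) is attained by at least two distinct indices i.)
Roots: {-4, 1, 8}

Each tropical root is a break point of the lower envelope of the lines y = a_i + i · x (there are 4 lines, with slopes 0, 1, ..., 3). Only the lines that attain the minimum somewhere contribute to roots; other lines are dominated. Here the surviving (envelope) indices are i = 3, i = 2, i = 1, i = 0.
Intersections between consecutive envelope lines give the roots: for adjacent envelope indices i < j the intersection is x = (a_i − a_j) / (j − i). Reading off the sorted break points: {-4, 1, 8}.
Verification: at each break x_0, at least two indices attain the minimum of min_i(a_i + i · x_0).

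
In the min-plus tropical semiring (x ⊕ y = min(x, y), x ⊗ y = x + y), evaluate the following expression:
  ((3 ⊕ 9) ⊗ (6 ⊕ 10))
((3 ⊕ 9) ⊗ (6 ⊕ 10)) = 9

Expand innermost to outermost. Recall ⊕ takes the minimum of its arguments and ⊗ takes their sum. Working out the expression ((3 ⊕ 9) ⊗ (6 ⊕ 10)) gives 9.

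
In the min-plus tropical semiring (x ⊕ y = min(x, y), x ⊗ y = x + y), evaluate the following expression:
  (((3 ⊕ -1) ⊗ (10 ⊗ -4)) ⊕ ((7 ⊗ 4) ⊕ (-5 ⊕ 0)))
(((3 ⊕ -1) ⊗ (10 ⊗ -4)) ⊕ ((7 ⊗ 4) ⊕ (-5 ⊕ 0))) = -5

Expand innermost to outermost. Recall ⊕ takes the minimum of its arguments and ⊗ takes their sum. Working out the expression (((3 ⊕ -1) ⊗ (10 ⊗ -4)) ⊕ ((7 ⊗ 4) ⊕ (-5 ⊕ 0))) gives -5.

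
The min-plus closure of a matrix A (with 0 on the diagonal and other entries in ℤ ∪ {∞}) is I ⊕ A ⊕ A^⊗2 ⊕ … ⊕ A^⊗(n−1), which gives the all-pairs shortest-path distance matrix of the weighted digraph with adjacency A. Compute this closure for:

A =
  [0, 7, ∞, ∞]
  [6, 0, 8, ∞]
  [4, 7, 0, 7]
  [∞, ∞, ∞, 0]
Closure =
  [0, 7, 15, 22]
  [6, 0, 8, 15]
  [4, 7, 0, 7]
  [∞, ∞, ∞, 0]

This is the Floyd-Warshall all-pairs shortest-path computation. For each intermediate vertex k = 0, 1, …, 3, update dist[i][j] ← min(dist[i][j], dist[i][k] + dist[k][j]). The final matrix gives, for each (i, j), the minimum total weight of any directed path from i to j (possibly empty when i = j).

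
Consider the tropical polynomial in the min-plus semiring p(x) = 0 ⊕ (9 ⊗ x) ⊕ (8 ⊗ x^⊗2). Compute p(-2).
p(-2) = 0

A tropical monomial a ⊗ x^⊗i evaluates to a + i · x. Evaluating each term at x = -2:
  Term 0 contributes 0 + 0 · -2 = 0
  Term 1 contributes 9 + 1 · -2 = 7
  Term 2 contributes 8 + 2 · -2 = 4
p(-2) = ⊕ of these = min[0, 7, 4] = 0.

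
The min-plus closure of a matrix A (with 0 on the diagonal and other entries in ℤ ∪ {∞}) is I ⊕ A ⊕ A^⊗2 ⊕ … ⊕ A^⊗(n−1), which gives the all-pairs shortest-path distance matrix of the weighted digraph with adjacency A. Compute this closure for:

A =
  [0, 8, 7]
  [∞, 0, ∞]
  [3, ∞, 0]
Closure =
  [0, 8, 7]
  [∞, 0, ∞]
  [3, 11, 0]

This is the Floyd-Warshall all-pairs shortest-path computation. For each intermediate vertex k = 0, 1, …, 2, update dist[i][j] ← min(dist[i][j], dist[i][k] + dist[k][j]). The final matrix gives, for each (i, j), the minimum total weight of any directed path from i to j (possibly empty when i = j).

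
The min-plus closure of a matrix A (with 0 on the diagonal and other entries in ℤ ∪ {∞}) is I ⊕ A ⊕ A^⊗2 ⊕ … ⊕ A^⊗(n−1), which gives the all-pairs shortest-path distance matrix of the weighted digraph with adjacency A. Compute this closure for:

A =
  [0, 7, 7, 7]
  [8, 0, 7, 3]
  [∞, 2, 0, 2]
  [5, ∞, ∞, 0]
Closure =
  [0, 7, 7, 7]
  [8, 0, 7, 3]
  [7, 2, 0, 2]
  [5, 12, 12, 0]

This is the Floyd-Warshall all-pairs shortest-path computation. For each intermediate vertex k = 0, 1, …, 3, update dist[i][j] ← min(dist[i][j], dist[i][k] + dist[k][j]). The final matrix gives, for each (i, j), the minimum total weight of any directed path from i to j (possibly empty when i = j).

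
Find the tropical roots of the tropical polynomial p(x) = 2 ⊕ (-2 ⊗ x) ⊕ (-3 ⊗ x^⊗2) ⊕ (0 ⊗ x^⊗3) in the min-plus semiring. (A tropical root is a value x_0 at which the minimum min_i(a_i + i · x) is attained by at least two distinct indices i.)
Roots: {-3, 1, 4}

Each tropical root is a break point of the lower envelope of the lines y = a_i + i · x (there are 4 lines, with slopes 0, 1, ..., 3). Only the lines that attain the minimum somewhere contribute to roots; other lines are dominated. Here the surviving (envelope) indices are i = 3, i = 2, i = 1, i = 0.
Intersections between consecutive envelope lines give the roots: for adjacent envelope indices i < j the intersection is x = (a_i − a_j) / (j − i). Reading off the sorted break points: {-3, 1, 4}.
Verification: at each break x_0, at least two indices attain the minimum of min_i(a_i + i · x_0).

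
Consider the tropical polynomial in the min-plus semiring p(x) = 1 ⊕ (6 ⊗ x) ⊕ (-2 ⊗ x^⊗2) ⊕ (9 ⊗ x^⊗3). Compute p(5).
p(5) = 1

A tropical monomial a ⊗ x^⊗i evaluates to a + i · x. Evaluating each term at x = 5:
  Term 0 contributes 1 + 0 · 5 = 1
  Term 1 contributes 6 + 1 · 5 = 11
  Term 2 contributes -2 + 2 · 5 = 8
  Term 3 contributes 9 + 3 · 5 = 24
p(5) = ⊕ of these = min[1, 11, 8, 24] = 1.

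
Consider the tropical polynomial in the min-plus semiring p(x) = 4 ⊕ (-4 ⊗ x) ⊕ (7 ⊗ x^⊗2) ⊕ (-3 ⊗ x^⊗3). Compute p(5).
p(5) = 1

A tropical monomial a ⊗ x^⊗i evaluates to a + i · x. Evaluating each term at x = 5:
  Term 0 contributes 4 + 0 · 5 = 4
  Term 1 contributes -4 + 1 · 5 = 1
  Term 2 contributes 7 + 2 · 5 = 17
  Term 3 contributes -3 + 3 · 5 = 12
p(5) = ⊕ of these = min[4, 1, 17, 12] = 1.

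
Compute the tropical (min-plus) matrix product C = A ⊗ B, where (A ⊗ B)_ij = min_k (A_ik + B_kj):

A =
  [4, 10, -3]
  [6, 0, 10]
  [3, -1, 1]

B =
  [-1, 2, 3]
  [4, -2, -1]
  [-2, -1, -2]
A ⊗ B =
  [-5, -4, -5]
  [4, -2, -1]
  [-1, -3, -2]

Apply the min-plus product entry-by-entry:
  C[0][0] = min over k of (A[0][0] + B[0][0] = 4 + -1 = 3, A[0][1] + B[1][0] = 10 + 4 = 14, A[0][2] + B[2][0] = -3 + -2 = -5) = -5 (attained at k = 2)
  C[0][1] = min over k of (A[0][0] + B[0][1] = 4 + 2 = 6, A[0][1] + B[1][1] = 10 + -2 = 8, A[0][2] + B[2][1] = -3 + -1 = -4) = -4 (attained at k = 2)
  C[0][2] = min over k of (A[0][0] + B[0][2] = 4 + 3 = 7, A[0][1] + B[1][2] = 10 + -1 = 9, A[0][2] + B[2][2] = -3 + -2 = -5) = -5 (attained at k = 2)
  C[1][0] = min over k of (A[1][0] + B[0][0] = 6 + -1 = 5, A[1][1] + B[1][0] = 0 + 4 = 4, A[1][2] + B[2][0] = 10 + -2 = 8) = 4 (attained at k = 1)
  C[1][1] = min over k of (A[1][0] + B[0][1] = 6 + 2 = 8, A[1][1] + B[1][1] = 0 + -2 = -2, A[1][2] + B[2][1] = 10 + -1 = 9) = -2 (attained at k = 1)
  C[1][2] = min over k of (A[1][0] + B[0][2] = 6 + 3 = 9, A[1][1] + B[1][2] = 0 + -1 = -1, A[1][2] + B[2][2] = 10 + -2 = 8) = -1 (attained at k = 1)
  C[2][0] = min over k of (A[2][0] + B[0][0] = 3 + -1 = 2, A[2][1] + B[1][0] = -1 + 4 = 3, A[2][2] + B[2][0] = 1 + -2 = -1) = -1 (attained at k = 2)
  C[2][1] = min over k of (A[2][0] + B[0][1] = 3 + 2 = 5, A[2][1] + B[1][1] = -1 + -2 = -3, A[2][2] + B[2][1] = 1 + -1 = 0) = -3 (attained at k = 1)
  C[2][2] = min over k of (A[2][0] + B[0][2] = 3 + 3 = 6, A[2][1] + B[1][2] = -1 + -1 = -2, A[2][2] + B[2][2] = 1 + -2 = -1) = -2 (attained at k = 1)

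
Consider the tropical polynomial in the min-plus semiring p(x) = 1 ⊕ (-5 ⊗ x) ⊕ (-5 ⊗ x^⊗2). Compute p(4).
p(4) = -1

A tropical monomial a ⊗ x^⊗i evaluates to a + i · x. Evaluating each term at x = 4:
  Term 0 contributes 1 + 0 · 4 = 1
  Term 1 contributes -5 + 1 · 4 = -1
  Term 2 contributes -5 + 2 · 4 = 3
p(4) = ⊕ of these = min[1, -1, 3] = -1.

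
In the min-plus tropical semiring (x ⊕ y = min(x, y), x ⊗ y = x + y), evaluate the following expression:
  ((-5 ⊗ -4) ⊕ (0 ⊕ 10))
((-5 ⊗ -4) ⊕ (0 ⊕ 10)) = -9

Expand innermost to outermost. Recall ⊕ takes the minimum of its arguments and ⊗ takes their sum. Working out the expression ((-5 ⊗ -4) ⊕ (0 ⊕ 10)) gives -9.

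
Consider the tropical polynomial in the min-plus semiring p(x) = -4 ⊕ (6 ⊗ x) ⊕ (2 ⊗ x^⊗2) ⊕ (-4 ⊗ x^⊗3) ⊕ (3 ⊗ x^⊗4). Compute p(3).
p(3) = -4

A tropical monomial a ⊗ x^⊗i evaluates to a + i · x. Evaluating each term at x = 3:
  Term 0 contributes -4 + 0 · 3 = -4
  Term 1 contributes 6 + 1 · 3 = 9
  Term 2 contributes 2 + 2 · 3 = 8
  Term 3 contributes -4 + 3 · 3 = 5
  Term 4 contributes 3 + 4 · 3 = 15
p(3) = ⊕ of these = min[-4, 9, 8, 5, 15] = -4.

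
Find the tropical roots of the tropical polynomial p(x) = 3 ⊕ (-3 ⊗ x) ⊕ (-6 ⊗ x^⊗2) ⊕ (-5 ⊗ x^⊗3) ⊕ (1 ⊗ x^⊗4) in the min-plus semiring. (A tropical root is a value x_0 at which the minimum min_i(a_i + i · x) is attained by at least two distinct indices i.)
Roots: {-6, -1, 3, 6}

Each tropical root is a break point of the lower envelope of the lines y = a_i + i · x (there are 5 lines, with slopes 0, 1, ..., 4). Only the lines that attain the minimum somewhere contribute to roots; other lines are dominated. Here the surviving (envelope) indices are i = 4, i = 3, i = 2, i = 1, i = 0.
Intersections between consecutive envelope lines give the roots: for adjacent envelope indices i < j the intersection is x = (a_i − a_j) / (j − i). Reading off the sorted break points: {-6, -1, 3, 6}.
Verification: at each break x_0, at least two indices attain the minimum of min_i(a_i + i · x_0).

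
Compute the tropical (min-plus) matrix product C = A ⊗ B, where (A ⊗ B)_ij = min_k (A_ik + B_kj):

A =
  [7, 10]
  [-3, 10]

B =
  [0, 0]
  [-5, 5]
A ⊗ B =
  [5, 7]
  [-3, -3]

Apply the min-plus product entry-by-entry:
  C[0][0] = min over k of (A[0][0] + B[0][0] = 7 + 0 = 7, A[0][1] + B[1][0] = 10 + -5 = 5) = 5 (attained at k = 1)
  C[0][1] = min over k of (A[0][0] + B[0][1] = 7 + 0 = 7, A[0][1] + B[1][1] = 10 + 5 = 15) = 7 (attained at k = 0)
  C[1][0] = min over k of (A[1][0] + B[0][0] = -3 + 0 = -3, A[1][1] + B[1][0] = 10 + -5 = 5) = -3 (attained at k = 0)
  C[1][1] = min over k of (A[1][0] + B[0][1] = -3 + 0 = -3, A[1][1] + B[1][1] = 10 + 5 = 15) = -3 (attained at k = 0)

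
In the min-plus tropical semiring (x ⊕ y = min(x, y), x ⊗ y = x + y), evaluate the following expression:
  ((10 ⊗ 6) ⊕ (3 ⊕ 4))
((10 ⊗ 6) ⊕ (3 ⊕ 4)) = 3

Expand innermost to outermost. Recall ⊕ takes the minimum of its arguments and ⊗ takes their sum. Working out the expression ((10 ⊗ 6) ⊕ (3 ⊕ 4)) gives 3.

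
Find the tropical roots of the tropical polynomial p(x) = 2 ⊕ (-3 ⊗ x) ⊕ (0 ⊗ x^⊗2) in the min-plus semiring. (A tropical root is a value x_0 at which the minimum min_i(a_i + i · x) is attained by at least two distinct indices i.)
Roots: {-3, 5}

Each tropical root is a break point of the lower envelope of the lines y = a_i + i · x (there are 3 lines, with slopes 0, 1, ..., 2). Only the lines that attain the minimum somewhere contribute to roots; other lines are dominated. Here the surviving (envelope) indices are i = 2, i = 1, i = 0.
Intersections between consecutive envelope lines give the roots: for adjacent envelope indices i < j the intersection is x = (a_i − a_j) / (j − i). Reading off the sorted break points: {-3, 5}.
Verification: at each break x_0, at least two indices attain the minimum of min_i(a_i + i · x_0).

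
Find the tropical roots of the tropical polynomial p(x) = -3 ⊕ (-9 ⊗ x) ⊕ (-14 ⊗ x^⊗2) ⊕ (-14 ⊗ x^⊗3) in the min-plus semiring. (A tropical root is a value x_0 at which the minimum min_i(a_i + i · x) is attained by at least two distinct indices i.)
Roots: {0, 5, 6}

Each tropical root is a break point of the lower envelope of the lines y = a_i + i · x (there are 4 lines, with slopes 0, 1, ..., 3). Only the lines that attain the minimum somewhere contribute to roots; other lines are dominated. Here the surviving (envelope) indices are i = 3, i = 2, i = 1, i = 0.
Intersections between consecutive envelope lines give the roots: for adjacent envelope indices i < j the intersection is x = (a_i − a_j) / (j − i). Reading off the sorted break points: {0, 5, 6}.
Verification: at each break x_0, at least two indices attain the minimum of min_i(a_i + i · x_0).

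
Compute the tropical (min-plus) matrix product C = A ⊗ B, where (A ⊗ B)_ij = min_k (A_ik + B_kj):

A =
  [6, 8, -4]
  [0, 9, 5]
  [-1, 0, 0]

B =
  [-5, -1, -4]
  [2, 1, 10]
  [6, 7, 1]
A ⊗ B =
  [1, 3, -3]
  [-5, -1, -4]
  [-6, -2, -5]

Apply the min-plus product entry-by-entry:
  C[0][0] = min over k of (A[0][0] + B[0][0] = 6 + -5 = 1, A[0][1] + B[1][0] = 8 + 2 = 10, A[0][2] + B[2][0] = -4 + 6 = 2) = 1 (attained at k = 0)
  C[0][1] = min over k of (A[0][0] + B[0][1] = 6 + -1 = 5, A[0][1] + B[1][1] = 8 + 1 = 9, A[0][2] + B[2][1] = -4 + 7 = 3) = 3 (attained at k = 2)
  C[0][2] = min over k of (A[0][0] + B[0][2] = 6 + -4 = 2, A[0][1] + B[1][2] = 8 + 10 = 18, A[0][2] + B[2][2] = -4 + 1 = -3) = -3 (attained at k = 2)
  C[1][0] = min over k of (A[1][0] + B[0][0] = 0 + -5 = -5, A[1][1] + B[1][0] = 9 + 2 = 11, A[1][2] + B[2][0] = 5 + 6 = 11) = -5 (attained at k = 0)
  C[1][1] = min over k of (A[1][0] + B[0][1] = 0 + -1 = -1, A[1][1] + B[1][1] = 9 + 1 = 10, A[1][2] + B[2][1] = 5 + 7 = 12) = -1 (attained at k = 0)
  C[1][2] = min over k of (A[1][0] + B[0][2] = 0 + -4 = -4, A[1][1] + B[1][2] = 9 + 10 = 19, A[1][2] + B[2][2] = 5 + 1 = 6) = -4 (attained at k = 0)
  C[2][0] = min over k of (A[2][0] + B[0][0] = -1 + -5 = -6, A[2][1] + B[1][0] = 0 + 2 = 2, A[2][2] + B[2][0] = 0 + 6 = 6) = -6 (attained at k = 0)
  C[2][1] = min over k of (A[2][0] + B[0][1] = -1 + -1 = -2, A[2][1] + B[1][1] = 0 + 1 = 1, A[2][2] + B[2][1] = 0 + 7 = 7) = -2 (attained at k = 0)
  C[2][2] = min over k of (A[2][0] + B[0][2] = -1 + -4 = -5, A[2][1] + B[1][2] = 0 + 10 = 10, A[2][2] + B[2][2] = 0 + 1 = 1) = -5 (attained at k = 0)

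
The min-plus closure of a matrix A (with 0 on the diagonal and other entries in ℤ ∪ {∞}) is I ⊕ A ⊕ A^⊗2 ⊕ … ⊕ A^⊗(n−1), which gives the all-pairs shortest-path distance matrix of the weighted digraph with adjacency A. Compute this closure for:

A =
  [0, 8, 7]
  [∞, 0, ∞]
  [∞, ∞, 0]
Closure =
  [0, 8, 7]
  [∞, 0, ∞]
  [∞, ∞, 0]

This is the Floyd-Warshall all-pairs shortest-path computation. For each intermediate vertex k = 0, 1, …, 2, update dist[i][j] ← min(dist[i][j], dist[i][k] + dist[k][j]). The final matrix gives, for each (i, j), the minimum total weight of any directed path from i to j (possibly empty when i = j).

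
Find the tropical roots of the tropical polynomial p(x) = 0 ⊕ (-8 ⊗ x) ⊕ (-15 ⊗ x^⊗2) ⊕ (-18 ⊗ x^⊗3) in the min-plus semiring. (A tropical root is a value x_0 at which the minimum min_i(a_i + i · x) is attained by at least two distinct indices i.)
Roots: {3, 7, 8}

Each tropical root is a break point of the lower envelope of the lines y = a_i + i · x (there are 4 lines, with slopes 0, 1, ..., 3). Only the lines that attain the minimum somewhere contribute to roots; other lines are dominated. Here the surviving (envelope) indices are i = 3, i = 2, i = 1, i = 0.
Intersections between consecutive envelope lines give the roots: for adjacent envelope indices i < j the intersection is x = (a_i − a_j) / (j − i). Reading off the sorted break points: {3, 7, 8}.
Verification: at each break x_0, at least two indices attain the minimum of min_i(a_i + i · x_0).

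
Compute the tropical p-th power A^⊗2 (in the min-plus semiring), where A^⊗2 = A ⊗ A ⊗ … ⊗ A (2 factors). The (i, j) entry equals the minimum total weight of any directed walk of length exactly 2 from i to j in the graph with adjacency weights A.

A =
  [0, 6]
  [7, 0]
A^⊗2 =
  [0, 6]
  [7, 0]

Each entry (A^⊗2)_ij equals the minimum over all length-2 walks i = v_0 → v_1 → … → v_2 = j of Σ_t A[v_t][v_{t+1}]. For example, for (i, j) = (0, 1) we minimise over 2 possible intermediate vertex sequences; the minimum is 6, attained along the walk 0 → 0 → 1.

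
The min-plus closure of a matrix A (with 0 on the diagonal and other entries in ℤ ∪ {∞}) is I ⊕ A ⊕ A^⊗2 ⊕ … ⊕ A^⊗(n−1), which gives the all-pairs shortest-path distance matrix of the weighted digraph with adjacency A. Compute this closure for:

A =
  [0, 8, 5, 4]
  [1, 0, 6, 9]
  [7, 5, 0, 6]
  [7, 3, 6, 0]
Closure =
  [0, 7, 5, 4]
  [1, 0, 6, 5]
  [6, 5, 0, 6]
  [4, 3, 6, 0]

This is the Floyd-Warshall all-pairs shortest-path computation. For each intermediate vertex k = 0, 1, …, 3, update dist[i][j] ← min(dist[i][j], dist[i][k] + dist[k][j]). The final matrix gives, for each (i, j), the minimum total weight of any directed path from i to j (possibly empty when i = j).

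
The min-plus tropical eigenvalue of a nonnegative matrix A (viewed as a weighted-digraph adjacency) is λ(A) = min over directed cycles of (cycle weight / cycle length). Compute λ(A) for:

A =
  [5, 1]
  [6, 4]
λ(A) = 7/2

Enumerate directed cycles and compute their means (weight / length). Sample:
  cycle 0 → 0: weight = 5, length = 1, mean = 5/1 ≈ 5.000
  cycle 1 → 1: weight = 4, length = 1, mean = 4/1 ≈ 4.000
  cycle 0 → 1 → 0: weight = 7, length = 2, mean = 7/2 ≈ 3.500
  cycle 1 → 0 → 1: weight = 7, length = 2, mean = 7/2 ≈ 3.500
Minimum mean = 3.500, attained e.g. along the cycle 0 → 1 → 0 with weight 7 and length 2. So λ(A) = 7/2 = 7/2.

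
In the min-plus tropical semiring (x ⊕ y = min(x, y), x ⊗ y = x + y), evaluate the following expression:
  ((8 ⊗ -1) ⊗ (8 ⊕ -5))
((8 ⊗ -1) ⊗ (8 ⊕ -5)) = 2

Expand innermost to outermost. Recall ⊕ takes the minimum of its arguments and ⊗ takes their sum. Working out the expression ((8 ⊗ -1) ⊗ (8 ⊕ -5)) gives 2.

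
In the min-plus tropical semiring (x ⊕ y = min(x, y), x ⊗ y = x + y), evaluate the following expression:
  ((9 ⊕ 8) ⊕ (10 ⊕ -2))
((9 ⊕ 8) ⊕ (10 ⊕ -2)) = -2

Expand innermost to outermost. Recall ⊕ takes the minimum of its arguments and ⊗ takes their sum. Working out the expression ((9 ⊕ 8) ⊕ (10 ⊕ -2)) gives -2.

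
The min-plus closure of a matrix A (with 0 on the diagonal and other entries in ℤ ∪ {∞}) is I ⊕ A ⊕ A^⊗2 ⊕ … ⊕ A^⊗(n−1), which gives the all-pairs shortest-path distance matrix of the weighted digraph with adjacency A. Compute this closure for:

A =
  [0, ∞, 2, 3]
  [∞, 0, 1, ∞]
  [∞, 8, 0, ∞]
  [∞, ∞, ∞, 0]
Closure =
  [0, 10, 2, 3]
  [∞, 0, 1, ∞]
  [∞, 8, 0, ∞]
  [∞, ∞, ∞, 0]

This is the Floyd-Warshall all-pairs shortest-path computation. For each intermediate vertex k = 0, 1, …, 3, update dist[i][j] ← min(dist[i][j], dist[i][k] + dist[k][j]). The final matrix gives, for each (i, j), the minimum total weight of any directed path from i to j (possibly empty when i = j).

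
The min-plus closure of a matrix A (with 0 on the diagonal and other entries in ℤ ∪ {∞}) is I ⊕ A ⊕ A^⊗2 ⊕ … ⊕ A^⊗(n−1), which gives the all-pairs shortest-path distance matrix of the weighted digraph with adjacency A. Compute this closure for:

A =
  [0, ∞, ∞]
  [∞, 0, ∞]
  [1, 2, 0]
Closure =
  [0, ∞, ∞]
  [∞, 0, ∞]
  [1, 2, 0]

This is the Floyd-Warshall all-pairs shortest-path computation. For each intermediate vertex k = 0, 1, …, 2, update dist[i][j] ← min(dist[i][j], dist[i][k] + dist[k][j]). The final matrix gives, for each (i, j), the minimum total weight of any directed path from i to j (possibly empty when i = j).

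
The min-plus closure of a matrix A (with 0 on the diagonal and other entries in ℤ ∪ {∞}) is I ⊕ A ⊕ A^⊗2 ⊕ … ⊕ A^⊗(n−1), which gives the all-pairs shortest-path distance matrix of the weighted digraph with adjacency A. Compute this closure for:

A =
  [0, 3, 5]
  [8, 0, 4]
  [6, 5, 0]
Closure =
  [0, 3, 5]
  [8, 0, 4]
  [6, 5, 0]

This is the Floyd-Warshall all-pairs shortest-path computation. For each intermediate vertex k = 0, 1, …, 2, update dist[i][j] ← min(dist[i][j], dist[i][k] + dist[k][j]). The final matrix gives, for each (i, j), the minimum total weight of any directed path from i to j (possibly empty when i = j).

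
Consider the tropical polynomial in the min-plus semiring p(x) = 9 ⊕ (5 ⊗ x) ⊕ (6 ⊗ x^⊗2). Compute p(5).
p(5) = 9

A tropical monomial a ⊗ x^⊗i evaluates to a + i · x. Evaluating each term at x = 5:
  Term 0 contributes 9 + 0 · 5 = 9
  Term 1 contributes 5 + 1 · 5 = 10
  Term 2 contributes 6 + 2 · 5 = 16
p(5) = ⊕ of these = min[9, 10, 16] = 9.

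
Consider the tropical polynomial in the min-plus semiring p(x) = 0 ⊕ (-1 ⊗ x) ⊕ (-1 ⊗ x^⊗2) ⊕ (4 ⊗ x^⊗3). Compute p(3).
p(3) = 0

A tropical monomial a ⊗ x^⊗i evaluates to a + i · x. Evaluating each term at x = 3:
  Term 0 contributes 0 + 0 · 3 = 0
  Term 1 contributes -1 + 1 · 3 = 2
  Term 2 contributes -1 + 2 · 3 = 5
  Term 3 contributes 4 + 3 · 3 = 13
p(3) = ⊕ of these = min[0, 2, 5, 13] = 0.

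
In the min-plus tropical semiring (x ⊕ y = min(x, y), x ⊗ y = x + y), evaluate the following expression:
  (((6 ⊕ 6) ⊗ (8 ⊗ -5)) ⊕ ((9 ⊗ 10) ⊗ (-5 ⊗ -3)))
(((6 ⊕ 6) ⊗ (8 ⊗ -5)) ⊕ ((9 ⊗ 10) ⊗ (-5 ⊗ -3))) = 9

Expand innermost to outermost. Recall ⊕ takes the minimum of its arguments and ⊗ takes their sum. Working out the expression (((6 ⊕ 6) ⊗ (8 ⊗ -5)) ⊕ ((9 ⊗ 10) ⊗ (-5 ⊗ -3))) gives 9.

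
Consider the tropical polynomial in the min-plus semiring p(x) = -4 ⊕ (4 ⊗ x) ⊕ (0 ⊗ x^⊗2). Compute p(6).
p(6) = -4

A tropical monomial a ⊗ x^⊗i evaluates to a + i · x. Evaluating each term at x = 6:
  Term 0 contributes -4 + 0 · 6 = -4
  Term 1 contributes 4 + 1 · 6 = 10
  Term 2 contributes 0 + 2 · 6 = 12
p(6) = ⊕ of these = min[-4, 10, 12] = -4.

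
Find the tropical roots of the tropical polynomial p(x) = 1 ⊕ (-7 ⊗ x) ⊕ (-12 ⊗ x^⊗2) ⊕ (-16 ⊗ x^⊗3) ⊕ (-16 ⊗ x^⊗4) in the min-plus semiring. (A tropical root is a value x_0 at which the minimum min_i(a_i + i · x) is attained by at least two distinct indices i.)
Roots: {0, 4, 5, 8}

Each tropical root is a break point of the lower envelope of the lines y = a_i + i · x (there are 5 lines, with slopes 0, 1, ..., 4). Only the lines that attain the minimum somewhere contribute to roots; other lines are dominated. Here the surviving (envelope) indices are i = 4, i = 3, i = 2, i = 1, i = 0.
Intersections between consecutive envelope lines give the roots: for adjacent envelope indices i < j the intersection is x = (a_i − a_j) / (j − i). Reading off the sorted break points: {0, 4, 5, 8}.
Verification: at each break x_0, at least two indices attain the minimum of min_i(a_i + i · x_0).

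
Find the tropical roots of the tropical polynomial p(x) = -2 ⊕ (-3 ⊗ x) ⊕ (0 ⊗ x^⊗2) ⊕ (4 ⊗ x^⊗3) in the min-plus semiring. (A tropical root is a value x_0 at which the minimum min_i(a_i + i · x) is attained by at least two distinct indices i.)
Roots: {-4, -3, 1}

Each tropical root is a break point of the lower envelope of the lines y = a_i + i · x (there are 4 lines, with slopes 0, 1, ..., 3). Only the lines that attain the minimum somewhere contribute to roots; other lines are dominated. Here the surviving (envelope) indices are i = 3, i = 2, i = 1, i = 0.
Intersections between consecutive envelope lines give the roots: for adjacent envelope indices i < j the intersection is x = (a_i − a_j) / (j − i). Reading off the sorted break points: {-4, -3, 1}.
Verification: at each break x_0, at least two indices attain the minimum of min_i(a_i + i · x_0).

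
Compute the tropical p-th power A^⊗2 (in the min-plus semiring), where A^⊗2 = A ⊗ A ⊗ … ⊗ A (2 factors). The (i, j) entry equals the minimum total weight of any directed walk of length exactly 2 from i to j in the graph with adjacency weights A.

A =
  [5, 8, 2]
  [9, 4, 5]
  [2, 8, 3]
A^⊗2 =
  [4, 10, 5]
  [7, 8, 8]
  [5, 10, 4]

Each entry (A^⊗2)_ij equals the minimum over all length-2 walks i = v_0 → v_1 → … → v_2 = j of Σ_t A[v_t][v_{t+1}]. For example, for (i, j) = (0, 2) we minimise over 3 possible intermediate vertex sequences; the minimum is 5, attained along the walk 0 → 2 → 2.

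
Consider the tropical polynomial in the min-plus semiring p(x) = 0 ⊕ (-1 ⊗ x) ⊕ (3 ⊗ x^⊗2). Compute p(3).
p(3) = 0

A tropical monomial a ⊗ x^⊗i evaluates to a + i · x. Evaluating each term at x = 3:
  Term 0 contributes 0 + 0 · 3 = 0
  Term 1 contributes -1 + 1 · 3 = 2
  Term 2 contributes 3 + 2 · 3 = 9
p(3) = ⊕ of these = min[0, 2, 9] = 0.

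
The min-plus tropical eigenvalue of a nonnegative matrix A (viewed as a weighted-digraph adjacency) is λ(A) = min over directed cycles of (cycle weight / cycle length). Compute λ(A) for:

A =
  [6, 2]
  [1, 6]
λ(A) = 3/2

Enumerate directed cycles and compute their means (weight / length). Sample:
  cycle 0 → 0: weight = 6, length = 1, mean = 6/1 ≈ 6.000
  cycle 1 → 1: weight = 6, length = 1, mean = 6/1 ≈ 6.000
  cycle 0 → 1 → 0: weight = 3, length = 2, mean = 3/2 ≈ 1.500
  cycle 1 → 0 → 1: weight = 3, length = 2, mean = 3/2 ≈ 1.500
Minimum mean = 1.500, attained e.g. along the cycle 0 → 1 → 0 with weight 3 and length 2. So λ(A) = 3/2 = 3/2.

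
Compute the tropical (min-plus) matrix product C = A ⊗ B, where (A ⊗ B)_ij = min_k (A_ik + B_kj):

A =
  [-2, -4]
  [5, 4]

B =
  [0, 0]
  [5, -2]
A ⊗ B =
  [-2, -6]
  [5, 2]

Apply the min-plus product entry-by-entry:
  C[0][0] = min over k of (A[0][0] + B[0][0] = -2 + 0 = -2, A[0][1] + B[1][0] = -4 + 5 = 1) = -2 (attained at k = 0)
  C[0][1] = min over k of (A[0][0] + B[0][1] = -2 + 0 = -2, A[0][1] + B[1][1] = -4 + -2 = -6) = -6 (attained at k = 1)
  C[1][0] = min over k of (A[1][0] + B[0][0] = 5 + 0 = 5, A[1][1] + B[1][0] = 4 + 5 = 9) = 5 (attained at k = 0)
  C[1][1] = min over k of (A[1][0] + B[0][1] = 5 + 0 = 5, A[1][1] + B[1][1] = 4 + -2 = 2) = 2 (attained at k = 1)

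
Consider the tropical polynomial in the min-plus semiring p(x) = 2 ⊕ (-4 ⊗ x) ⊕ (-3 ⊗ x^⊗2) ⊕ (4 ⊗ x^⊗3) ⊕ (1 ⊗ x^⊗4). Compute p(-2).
p(-2) = -7

A tropical monomial a ⊗ x^⊗i evaluates to a + i · x. Evaluating each term at x = -2:
  Term 0 contributes 2 + 0 · -2 = 2
  Term 1 contributes -4 + 1 · -2 = -6
  Term 2 contributes -3 + 2 · -2 = -7
  Term 3 contributes 4 + 3 · -2 = -2
  Term 4 contributes 1 + 4 · -2 = -7
p(-2) = ⊕ of these = min[2, -6, -7, -2, -7] = -7.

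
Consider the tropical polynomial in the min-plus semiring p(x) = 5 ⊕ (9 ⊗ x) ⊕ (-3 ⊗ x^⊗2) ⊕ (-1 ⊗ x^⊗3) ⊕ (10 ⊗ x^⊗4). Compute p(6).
p(6) = 5

A tropical monomial a ⊗ x^⊗i evaluates to a + i · x. Evaluating each term at x = 6:
  Term 0 contributes 5 + 0 · 6 = 5
  Term 1 contributes 9 + 1 · 6 = 15
  Term 2 contributes -3 + 2 · 6 = 9
  Term 3 contributes -1 + 3 · 6 = 17
  Term 4 contributes 10 + 4 · 6 = 34
p(6) = ⊕ of these = min[5, 15, 9, 17, 34] = 5.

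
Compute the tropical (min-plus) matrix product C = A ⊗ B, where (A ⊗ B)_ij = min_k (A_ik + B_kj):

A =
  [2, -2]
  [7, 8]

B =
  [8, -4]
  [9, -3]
A ⊗ B =
  [7, -5]
  [15, 3]

Apply the min-plus product entry-by-entry:
  C[0][0] = min over k of (A[0][0] + B[0][0] = 2 + 8 = 10, A[0][1] + B[1][0] = -2 + 9 = 7) = 7 (attained at k = 1)
  C[0][1] = min over k of (A[0][0] + B[0][1] = 2 + -4 = -2, A[0][1] + B[1][1] = -2 + -3 = -5) = -5 (attained at k = 1)
  C[1][0] = min over k of (A[1][0] + B[0][0] = 7 + 8 = 15, A[1][1] + B[1][0] = 8 + 9 = 17) = 15 (attained at k = 0)
  C[1][1] = min over k of (A[1][0] + B[0][1] = 7 + -4 = 3, A[1][1] + B[1][1] = 8 + -3 = 5) = 3 (attained at k = 0)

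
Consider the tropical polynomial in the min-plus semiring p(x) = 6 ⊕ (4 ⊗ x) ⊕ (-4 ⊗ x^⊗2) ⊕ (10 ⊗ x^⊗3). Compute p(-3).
p(-3) = -10

A tropical monomial a ⊗ x^⊗i evaluates to a + i · x. Evaluating each term at x = -3:
  Term 0 contributes 6 + 0 · -3 = 6
  Term 1 contributes 4 + 1 · -3 = 1
  Term 2 contributes -4 + 2 · -3 = -10
  Term 3 contributes 10 + 3 · -3 = 1
p(-3) = ⊕ of these = min[6, 1, -10, 1] = -10.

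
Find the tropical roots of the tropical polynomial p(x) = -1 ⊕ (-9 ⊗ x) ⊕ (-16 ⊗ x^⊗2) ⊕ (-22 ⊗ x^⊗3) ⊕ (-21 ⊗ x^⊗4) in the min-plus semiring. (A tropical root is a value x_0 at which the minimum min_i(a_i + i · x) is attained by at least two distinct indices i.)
Roots: {-1, 6, 7, 8}

Each tropical root is a break point of the lower envelope of the lines y = a_i + i · x (there are 5 lines, with slopes 0, 1, ..., 4). Only the lines that attain the minimum somewhere contribute to roots; other lines are dominated. Here the surviving (envelope) indices are i = 4, i = 3, i = 2, i = 1, i = 0.
Intersections between consecutive envelope lines give the roots: for adjacent envelope indices i < j the intersection is x = (a_i − a_j) / (j − i). Reading off the sorted break points: {-1, 6, 7, 8}.
Verification: at each break x_0, at least two indices attain the minimum of min_i(a_i + i · x_0).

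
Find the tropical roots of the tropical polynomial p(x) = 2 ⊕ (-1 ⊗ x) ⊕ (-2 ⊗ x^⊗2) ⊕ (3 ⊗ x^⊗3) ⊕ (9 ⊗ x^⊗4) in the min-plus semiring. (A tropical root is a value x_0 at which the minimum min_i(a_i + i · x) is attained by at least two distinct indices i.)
Roots: {-6, -5, 1, 3}

Each tropical root is a break point of the lower envelope of the lines y = a_i + i · x (there are 5 lines, with slopes 0, 1, ..., 4). Only the lines that attain the minimum somewhere contribute to roots; other lines are dominated. Here the surviving (envelope) indices are i = 4, i = 3, i = 2, i = 1, i = 0.
Intersections between consecutive envelope lines give the roots: for adjacent envelope indices i < j the intersection is x = (a_i − a_j) / (j − i). Reading off the sorted break points: {-6, -5, 1, 3}.
Verification: at each break x_0, at least two indices attain the minimum of min_i(a_i + i · x_0).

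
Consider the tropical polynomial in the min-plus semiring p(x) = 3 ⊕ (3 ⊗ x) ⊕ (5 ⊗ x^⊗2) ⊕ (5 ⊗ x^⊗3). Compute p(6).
p(6) = 3

A tropical monomial a ⊗ x^⊗i evaluates to a + i · x. Evaluating each term at x = 6:
  Term 0 contributes 3 + 0 · 6 = 3
  Term 1 contributes 3 + 1 · 6 = 9
  Term 2 contributes 5 + 2 · 6 = 17
  Term 3 contributes 5 + 3 · 6 = 23
p(6) = ⊕ of these = min[3, 9, 17, 23] = 3.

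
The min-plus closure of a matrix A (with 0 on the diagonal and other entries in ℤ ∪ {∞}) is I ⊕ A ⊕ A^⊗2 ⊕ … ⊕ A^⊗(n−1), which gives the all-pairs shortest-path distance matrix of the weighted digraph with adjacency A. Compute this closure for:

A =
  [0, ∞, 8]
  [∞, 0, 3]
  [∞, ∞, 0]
Closure =
  [0, ∞, 8]
  [∞, 0, 3]
  [∞, ∞, 0]

This is the Floyd-Warshall all-pairs shortest-path computation. For each intermediate vertex k = 0, 1, …, 2, update dist[i][j] ← min(dist[i][j], dist[i][k] + dist[k][j]). The final matrix gives, for each (i, j), the minimum total weight of any directed path from i to j (possibly empty when i = j).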